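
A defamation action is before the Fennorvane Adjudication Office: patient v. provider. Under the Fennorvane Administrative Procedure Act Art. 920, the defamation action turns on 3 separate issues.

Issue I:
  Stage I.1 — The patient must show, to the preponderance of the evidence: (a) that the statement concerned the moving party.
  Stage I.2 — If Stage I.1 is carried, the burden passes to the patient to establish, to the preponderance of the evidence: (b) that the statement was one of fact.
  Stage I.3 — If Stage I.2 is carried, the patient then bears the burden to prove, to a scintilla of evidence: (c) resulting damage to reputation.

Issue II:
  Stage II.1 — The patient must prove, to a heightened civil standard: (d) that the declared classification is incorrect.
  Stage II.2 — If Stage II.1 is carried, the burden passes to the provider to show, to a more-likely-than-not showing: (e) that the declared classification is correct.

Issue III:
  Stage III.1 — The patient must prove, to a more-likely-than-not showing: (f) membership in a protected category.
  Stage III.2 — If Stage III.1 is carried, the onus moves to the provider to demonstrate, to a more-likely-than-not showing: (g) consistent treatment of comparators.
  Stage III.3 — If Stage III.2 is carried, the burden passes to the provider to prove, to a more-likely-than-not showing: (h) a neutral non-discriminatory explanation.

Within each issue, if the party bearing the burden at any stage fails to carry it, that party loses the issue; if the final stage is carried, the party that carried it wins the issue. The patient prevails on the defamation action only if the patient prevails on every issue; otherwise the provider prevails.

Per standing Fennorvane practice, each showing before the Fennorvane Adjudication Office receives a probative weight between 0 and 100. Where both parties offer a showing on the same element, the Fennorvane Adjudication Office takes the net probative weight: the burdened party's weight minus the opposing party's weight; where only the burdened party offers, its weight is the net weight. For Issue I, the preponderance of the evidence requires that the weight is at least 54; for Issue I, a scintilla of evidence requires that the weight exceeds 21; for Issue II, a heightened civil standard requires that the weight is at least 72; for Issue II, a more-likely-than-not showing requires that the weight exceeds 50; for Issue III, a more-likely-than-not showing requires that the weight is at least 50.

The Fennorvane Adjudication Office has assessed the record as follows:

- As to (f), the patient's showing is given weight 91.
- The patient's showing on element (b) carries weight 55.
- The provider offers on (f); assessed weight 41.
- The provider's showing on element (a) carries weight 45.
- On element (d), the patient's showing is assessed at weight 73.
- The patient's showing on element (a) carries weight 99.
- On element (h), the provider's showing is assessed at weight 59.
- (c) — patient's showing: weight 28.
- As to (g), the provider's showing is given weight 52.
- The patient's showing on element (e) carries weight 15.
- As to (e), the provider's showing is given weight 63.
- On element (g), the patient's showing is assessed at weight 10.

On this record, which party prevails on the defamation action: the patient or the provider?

— Issue I —
At Stage I.1 the patient must meet the preponderance of the evidence (weight is at least 54): on (a) the weight is 99 less the opposing 45 gives net 54, ≥ 54, so (a) meets the standard.
  All elements met. The patient retains the burden for Stage I.2.
At Stage I.2 the patient must meet the preponderance of the evidence (weight is at least 54): on (b) the weight is 55, ≥ 54, so (b) meets the standard.
  Stage I.2 is satisfied; the patient continues to bear the burden.
At Stage I.3 the patient must meet a scintilla of evidence (weight exceeds 21): on (c) the weight is 28, > 21, so (c) meets the standard.
  The patient carries the last stage.
All stages carried — the patient prevails on this issue.
— Issue II —
Stage II.1 — burden on patient; standard: a heightened civil standard (weight is at least 72).
    (d): 73 ≥ 72 [met]
  Stage II.1 carried; the burden shifts to the provider.
Stage II.2 — burden on provider; standard: a more-likely-than-not showing (weight exceeds 50).
    (e): 63 − 15 = 48 ≤ 50 [not met]
  The provider does not carry Stage II.2.
So the patient prevails on this issue.
— Issue III —
Stage III.1 — burden on patient; standard: a more-likely-than-not showing (weight is at least 50).
    (f): 91 − 41 = 50 ≥ 50 [met]
  Stage III.1 carried; the burden shifts to the provider.
Stage III.2 — burden on provider; standard: a more-likely-than-not showing (weight is at least 50).
    (g): 52 − 10 = 42 < 50 [not met]
  Stage III.2 not carried; the provider fails its burden.
The analysis ends at Stage III.2; the patient prevails on this issue.
Per-issue: Issue I → patient; Issue II → patient; Issue III → patient. The patient must prevail on every issue; overall, the patient prevails.

patient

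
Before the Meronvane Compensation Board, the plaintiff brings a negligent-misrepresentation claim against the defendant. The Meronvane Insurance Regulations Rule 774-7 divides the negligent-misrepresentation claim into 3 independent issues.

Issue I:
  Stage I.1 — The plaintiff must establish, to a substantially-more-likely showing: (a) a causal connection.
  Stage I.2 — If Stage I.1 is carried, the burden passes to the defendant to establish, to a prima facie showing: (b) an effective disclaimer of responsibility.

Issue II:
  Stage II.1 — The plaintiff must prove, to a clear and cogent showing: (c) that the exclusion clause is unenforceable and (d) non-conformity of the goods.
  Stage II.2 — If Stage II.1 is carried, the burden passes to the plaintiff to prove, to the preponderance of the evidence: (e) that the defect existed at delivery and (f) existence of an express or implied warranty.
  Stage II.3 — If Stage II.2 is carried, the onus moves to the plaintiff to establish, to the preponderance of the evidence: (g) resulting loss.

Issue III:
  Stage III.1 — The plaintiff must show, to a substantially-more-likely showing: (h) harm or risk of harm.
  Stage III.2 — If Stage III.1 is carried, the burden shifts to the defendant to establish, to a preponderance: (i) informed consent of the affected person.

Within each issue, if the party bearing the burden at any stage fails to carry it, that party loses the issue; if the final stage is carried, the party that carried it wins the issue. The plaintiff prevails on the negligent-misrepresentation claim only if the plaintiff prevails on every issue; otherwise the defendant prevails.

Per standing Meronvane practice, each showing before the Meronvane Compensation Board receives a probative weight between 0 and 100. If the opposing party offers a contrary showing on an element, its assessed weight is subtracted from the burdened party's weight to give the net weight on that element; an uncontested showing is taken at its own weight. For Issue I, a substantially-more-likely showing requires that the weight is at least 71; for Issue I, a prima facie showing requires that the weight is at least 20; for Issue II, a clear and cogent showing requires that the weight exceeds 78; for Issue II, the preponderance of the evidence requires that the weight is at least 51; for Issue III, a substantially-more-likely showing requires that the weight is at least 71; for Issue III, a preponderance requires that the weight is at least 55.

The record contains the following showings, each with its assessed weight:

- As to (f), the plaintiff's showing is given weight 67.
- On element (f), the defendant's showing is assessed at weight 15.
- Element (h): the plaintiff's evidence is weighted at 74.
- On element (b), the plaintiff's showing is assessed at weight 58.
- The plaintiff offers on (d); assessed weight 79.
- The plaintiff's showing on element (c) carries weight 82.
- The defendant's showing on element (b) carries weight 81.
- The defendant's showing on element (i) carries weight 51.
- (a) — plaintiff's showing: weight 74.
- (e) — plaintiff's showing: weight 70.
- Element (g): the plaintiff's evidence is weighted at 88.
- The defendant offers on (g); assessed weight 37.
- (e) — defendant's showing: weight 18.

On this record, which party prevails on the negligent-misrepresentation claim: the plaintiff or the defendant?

defendant

— Issue I —
Stage I.1 (plaintiff, a substantially-more-likely showing, weight is at least 71): (a) 74 ≥ 71 — meets.
  All elements met. The burden passes to the defendant.
Stage I.2 (defendant, a prima facie showing, weight is at least 20): (b) net 81−58=23 ≥ 20 — meets.
  All elements met at the final stage.
Every stage carried; the defendant prevails on this issue.
— Issue II —
At Stage II.1 the plaintiff must meet a clear and cogent showing (weight exceeds 78): on (c) the weight is 82, > 78, so (c) meets the standard; on (d) the weight is 79, > 78, so (d) meets the standard.
  All elements met. The plaintiff retains the burden for Stage II.2.
At Stage II.2 the plaintiff must meet the preponderance of the evidence (weight is at least 51): on (e) the weight is 70 less the opposing 18 gives net 52, which does reach 51, so (e) meets the standard; on (f) the weight is 67 less the opposing 15 gives net 52, ≥ 51, so (f) meets the standard.
  Stage II.2 carried; the burden remains with the plaintiff.
At Stage II.3 the plaintiff must meet the preponderance of the evidence (weight is at least 51): on (g) the weight is 88 less the opposing 37 gives net 51, which does reach 51, so (g) meets the standard.
  All elements met at the final stage.
With every stage satisfied, the plaintiff prevails on this issue.
— Issue III —
Stage III.1 — burden on plaintiff; standard: a substantially-more-likely showing (weight is at least 71).
    (h): 74 ≥ 71 [met]
  The plaintiff carries Stage III.1; the defendant now bears the burden.
Stage III.2 — burden on defendant; standard: a preponderance (weight is at least 55).
    (i): 51 < 55 [not met]
  Stage III.2 not carried; the defendant fails its burden.
The plaintiff prevails on this issue.
Per-issue: Issue I → defendant; Issue II → plaintiff; Issue III → plaintiff. The plaintiff must prevail on every issue; overall, the defendant prevails.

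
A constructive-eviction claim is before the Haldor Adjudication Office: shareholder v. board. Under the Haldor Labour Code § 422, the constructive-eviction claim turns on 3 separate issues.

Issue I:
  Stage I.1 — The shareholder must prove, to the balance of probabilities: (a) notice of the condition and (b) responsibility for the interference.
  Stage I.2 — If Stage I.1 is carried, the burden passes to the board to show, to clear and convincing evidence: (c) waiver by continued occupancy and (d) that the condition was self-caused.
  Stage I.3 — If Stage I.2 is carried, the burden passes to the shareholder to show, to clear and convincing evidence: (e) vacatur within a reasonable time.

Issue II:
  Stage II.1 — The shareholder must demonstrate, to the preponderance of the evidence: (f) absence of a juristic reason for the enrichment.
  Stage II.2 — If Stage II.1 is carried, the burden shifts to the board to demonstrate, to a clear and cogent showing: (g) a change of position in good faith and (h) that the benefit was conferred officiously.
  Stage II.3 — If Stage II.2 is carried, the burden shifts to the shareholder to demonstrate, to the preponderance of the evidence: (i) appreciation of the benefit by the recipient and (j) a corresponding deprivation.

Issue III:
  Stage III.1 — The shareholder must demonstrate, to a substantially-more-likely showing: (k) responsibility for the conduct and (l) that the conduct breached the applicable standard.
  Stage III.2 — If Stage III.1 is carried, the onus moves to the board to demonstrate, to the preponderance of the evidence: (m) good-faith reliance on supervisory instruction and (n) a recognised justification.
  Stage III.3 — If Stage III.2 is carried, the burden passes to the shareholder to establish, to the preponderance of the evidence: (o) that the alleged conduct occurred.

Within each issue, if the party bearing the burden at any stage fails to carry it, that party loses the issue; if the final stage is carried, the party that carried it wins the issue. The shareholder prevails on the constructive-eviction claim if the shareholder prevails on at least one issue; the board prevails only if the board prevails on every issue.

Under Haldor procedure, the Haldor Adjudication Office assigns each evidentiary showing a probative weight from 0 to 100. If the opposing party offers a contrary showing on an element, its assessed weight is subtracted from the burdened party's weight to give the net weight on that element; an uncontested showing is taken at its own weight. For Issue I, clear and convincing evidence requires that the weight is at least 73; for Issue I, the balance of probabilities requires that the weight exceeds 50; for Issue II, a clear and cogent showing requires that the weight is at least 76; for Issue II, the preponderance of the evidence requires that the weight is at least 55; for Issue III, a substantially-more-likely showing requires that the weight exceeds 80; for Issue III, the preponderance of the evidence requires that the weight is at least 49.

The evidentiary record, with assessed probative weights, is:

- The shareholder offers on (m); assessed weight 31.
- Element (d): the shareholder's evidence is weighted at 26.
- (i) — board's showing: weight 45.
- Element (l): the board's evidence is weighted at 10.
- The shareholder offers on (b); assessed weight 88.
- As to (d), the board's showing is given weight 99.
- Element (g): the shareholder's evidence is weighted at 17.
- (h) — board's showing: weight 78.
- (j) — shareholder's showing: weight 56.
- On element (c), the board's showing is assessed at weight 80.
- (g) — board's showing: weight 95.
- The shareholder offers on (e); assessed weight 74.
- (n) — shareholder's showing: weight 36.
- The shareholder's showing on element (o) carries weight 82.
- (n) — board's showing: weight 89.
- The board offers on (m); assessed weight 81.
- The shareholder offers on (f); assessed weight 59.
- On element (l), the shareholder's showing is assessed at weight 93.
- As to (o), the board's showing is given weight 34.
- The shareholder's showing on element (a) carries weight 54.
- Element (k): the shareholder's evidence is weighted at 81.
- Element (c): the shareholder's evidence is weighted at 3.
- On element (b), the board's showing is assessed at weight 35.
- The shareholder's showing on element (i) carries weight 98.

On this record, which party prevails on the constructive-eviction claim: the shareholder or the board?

shareholder

— Issue I —
At Stage I.1 the shareholder must meet the balance of probabilities (weight exceeds 50): on (a) the weight is 54, which does exceed 50, so (a) meets the standard; on (b) the weight is 88 less the opposing 35 gives net 53, which does exceed 50, so (b) meets the standard.
  Stage I.1 carried; the burden shifts to the board.
At Stage I.2 the board must meet clear and convincing evidence (weight is at least 73): on (c) the weight is 80 less the opposing 3 gives net 77, which does reach 73, so (c) meets the standard; on (d) the weight is 99 less the opposing 26 gives net 73, ≥ 73, so (d) meets the standard.
  Stage I.2 is satisfied; the onus moves to the shareholder.
At Stage I.3 the shareholder must meet clear and convincing evidence (weight is at least 73): on (e) the weight is 74, ≥ 73, so (e) meets the standard.
  All elements met at the final stage.
All stages carried — the shareholder prevails on this issue.
— Issue II —
Stage II.1 (shareholder, the preponderance of the evidence, weight is at least 55): (f) 59 ≥ 55 — meets.
  Stage II.1 is satisfied; the onus moves to the board.
Stage II.2 (board, a clear and cogent showing, weight is at least 76): (g) net 95−17=78 ≥ 76 — meets; (h) 78 ≥ 76 — meets.
  The board carries Stage II.2; the shareholder now bears the burden.
Stage II.3 (shareholder, the preponderance of the evidence, weight is at least 55): (i) net 98−45=53 < 55 — fails; (j) 56 ≥ 55 — meets.
  Stage II.3 not carried; the shareholder fails its burden.
The board prevails on this issue.
— Issue III —
At Stage III.1 the shareholder must meet a substantially-more-likely showing (weight exceeds 80): on (k) the weight is 81, > 80, so (k) meets the standard; on (l) the weight is 93 less the opposing 10 gives net 83, > 80, so (l) meets the standard.
  Stage III.1 carried; the burden shifts to the board.
At Stage III.2 the board must meet the preponderance of the evidence (weight is at least 49): on (m) the weight is 81 less the opposing 31 gives net 50, which does reach 49, so (m) meets the standard; on (n) the weight is 89 less the opposing 36 gives net 53, which does reach 49, so (n) meets the standard.
  The board carries Stage III.2; the shareholder now bears the burden.
At Stage III.3 the shareholder must meet the preponderance of the evidence (weight is at least 49): on (o) the weight is 82 less the opposing 34 gives net 48, which does not reach 49, so (o) does not meet the standard.
  Not every element is met, so the shareholder fails to carry Stage III.3.
The analysis ends at Stage III.3; the board prevails on this issue.
Per-issue: Issue I → shareholder; Issue II → board; Issue III → board. The shareholder must prevail on at least one issue; overall, the shareholder prevails.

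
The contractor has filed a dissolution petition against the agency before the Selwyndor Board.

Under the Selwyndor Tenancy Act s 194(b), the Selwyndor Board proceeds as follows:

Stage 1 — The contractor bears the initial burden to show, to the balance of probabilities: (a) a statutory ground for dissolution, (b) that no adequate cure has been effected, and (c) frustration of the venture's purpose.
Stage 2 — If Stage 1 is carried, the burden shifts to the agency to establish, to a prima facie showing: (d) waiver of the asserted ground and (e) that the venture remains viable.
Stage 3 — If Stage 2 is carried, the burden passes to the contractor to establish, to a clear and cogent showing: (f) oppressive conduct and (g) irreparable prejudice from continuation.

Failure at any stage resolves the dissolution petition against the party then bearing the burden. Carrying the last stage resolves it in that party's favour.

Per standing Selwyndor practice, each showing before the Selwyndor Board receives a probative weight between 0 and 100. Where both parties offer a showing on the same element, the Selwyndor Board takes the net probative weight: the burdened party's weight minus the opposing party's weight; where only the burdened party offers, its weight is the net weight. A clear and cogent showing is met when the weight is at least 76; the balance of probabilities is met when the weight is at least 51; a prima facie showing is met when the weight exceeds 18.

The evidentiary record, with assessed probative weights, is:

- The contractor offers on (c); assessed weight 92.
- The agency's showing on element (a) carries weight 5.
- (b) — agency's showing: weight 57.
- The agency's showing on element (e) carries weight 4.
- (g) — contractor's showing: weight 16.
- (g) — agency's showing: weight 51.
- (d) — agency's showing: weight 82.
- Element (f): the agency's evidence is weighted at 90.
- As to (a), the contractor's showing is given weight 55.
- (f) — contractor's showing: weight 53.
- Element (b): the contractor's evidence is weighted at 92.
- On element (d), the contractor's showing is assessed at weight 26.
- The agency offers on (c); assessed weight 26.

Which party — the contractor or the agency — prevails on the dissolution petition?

Stage 1 (contractor, the balance of probabilities, weight is at least 51): (a) net 55−5=50 < 51 — fails; (b) net 92−57=35 < 51 — fails; (c) net 92−26=66 ≥ 51 — meets.
  Stage 1 not carried; the contractor fails its burden.
So the agency prevails.

agency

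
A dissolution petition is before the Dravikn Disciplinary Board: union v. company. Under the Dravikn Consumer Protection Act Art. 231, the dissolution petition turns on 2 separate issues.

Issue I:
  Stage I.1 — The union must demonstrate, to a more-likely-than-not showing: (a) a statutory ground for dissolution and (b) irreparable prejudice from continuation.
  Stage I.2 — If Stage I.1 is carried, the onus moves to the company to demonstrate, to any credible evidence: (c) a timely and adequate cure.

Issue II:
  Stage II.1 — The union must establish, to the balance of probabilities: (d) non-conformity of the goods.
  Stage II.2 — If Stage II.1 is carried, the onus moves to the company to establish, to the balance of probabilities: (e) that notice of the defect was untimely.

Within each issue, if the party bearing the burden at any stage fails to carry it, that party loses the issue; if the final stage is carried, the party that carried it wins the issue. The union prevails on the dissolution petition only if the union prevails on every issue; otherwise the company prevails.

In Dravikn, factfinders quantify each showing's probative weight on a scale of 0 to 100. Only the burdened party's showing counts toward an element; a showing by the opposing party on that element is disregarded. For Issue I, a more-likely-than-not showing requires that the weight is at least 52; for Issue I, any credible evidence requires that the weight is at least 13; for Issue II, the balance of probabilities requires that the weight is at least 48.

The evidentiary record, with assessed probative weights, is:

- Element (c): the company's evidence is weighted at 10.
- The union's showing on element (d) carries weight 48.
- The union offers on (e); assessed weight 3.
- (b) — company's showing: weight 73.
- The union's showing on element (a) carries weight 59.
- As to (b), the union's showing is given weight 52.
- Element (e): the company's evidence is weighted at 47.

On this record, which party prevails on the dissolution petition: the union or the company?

— Issue I —
Stage I.1 (union, a more-likely-than-not showing, weight is at least 52): (a) 59 ≥ 52 — meets; (b) 52 (company's 73 disregarded) ≥ 52 — meets.
  The union carries Stage I.1; the company now bears the burden.
Stage I.2 (company, any credible evidence, weight is at least 13): (c) 10 < 13 — fails.
  Not every element is met, so the company fails to carry Stage I.2.
The union prevails on this issue.
— Issue II —
Stage II.1 — burden on union; standard: the balance of probabilities (weight is at least 48).
    (d): 48 ≥ 48 [met]
  Stage II.1 is satisfied; the onus moves to the company.
Stage II.2 — burden on company; standard: the balance of probabilities (weight is at least 48).
    (e): 47 (union's 3 disregarded) < 48 [not met]
  Not every element is met, so the company fails to carry Stage II.2.
The union prevails on this issue.
Per-issue: Issue I → union; Issue II → union. The union must prevail on every issue; overall, the union prevails.

union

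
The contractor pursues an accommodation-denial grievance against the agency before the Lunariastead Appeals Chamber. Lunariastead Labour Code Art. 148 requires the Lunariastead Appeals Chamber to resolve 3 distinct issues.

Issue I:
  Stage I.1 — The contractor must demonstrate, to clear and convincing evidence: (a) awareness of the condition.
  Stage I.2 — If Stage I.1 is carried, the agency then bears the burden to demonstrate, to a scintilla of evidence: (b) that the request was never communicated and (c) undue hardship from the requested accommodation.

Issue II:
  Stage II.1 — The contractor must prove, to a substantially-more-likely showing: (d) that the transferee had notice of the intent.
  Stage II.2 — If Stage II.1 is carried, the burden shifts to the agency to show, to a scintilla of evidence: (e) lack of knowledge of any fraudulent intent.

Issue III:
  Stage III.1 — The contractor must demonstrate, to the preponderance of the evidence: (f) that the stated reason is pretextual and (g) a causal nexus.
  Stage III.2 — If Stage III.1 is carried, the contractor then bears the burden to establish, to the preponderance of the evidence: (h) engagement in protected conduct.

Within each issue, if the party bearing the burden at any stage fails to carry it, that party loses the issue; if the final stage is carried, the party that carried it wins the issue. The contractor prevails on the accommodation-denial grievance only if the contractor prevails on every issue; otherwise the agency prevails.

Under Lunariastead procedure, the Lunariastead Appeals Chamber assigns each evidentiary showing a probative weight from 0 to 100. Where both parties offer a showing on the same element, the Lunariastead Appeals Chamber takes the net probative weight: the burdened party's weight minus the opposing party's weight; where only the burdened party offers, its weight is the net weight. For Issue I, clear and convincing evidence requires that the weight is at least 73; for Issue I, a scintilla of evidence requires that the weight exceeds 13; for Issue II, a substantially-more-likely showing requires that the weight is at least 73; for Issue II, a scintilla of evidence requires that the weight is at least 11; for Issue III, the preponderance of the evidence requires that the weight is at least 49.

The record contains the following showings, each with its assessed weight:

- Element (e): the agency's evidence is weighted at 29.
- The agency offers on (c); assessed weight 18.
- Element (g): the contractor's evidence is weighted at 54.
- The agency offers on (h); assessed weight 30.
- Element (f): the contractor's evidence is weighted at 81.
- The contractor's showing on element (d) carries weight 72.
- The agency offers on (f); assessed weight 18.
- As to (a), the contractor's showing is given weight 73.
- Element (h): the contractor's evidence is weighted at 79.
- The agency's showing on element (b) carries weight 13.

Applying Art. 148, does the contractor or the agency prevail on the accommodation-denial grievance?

agency

— Issue I —
Stage I.1 (contractor, clear and convincing evidence, weight is at least 73): (a) 73 ≥ 73 — meets.
  The contractor carries Stage I.1; the agency now bears the burden.
Stage I.2 (agency, a scintilla of evidence, weight exceeds 13): (b) 13 ≤ 13 — fails; (c) 18 > 13 — meets.
  The agency does not carry Stage I.2.
So the contractor prevails on this issue.
— Issue II —
Stage II.1 — burden on contractor; standard: a substantially-more-likely showing (weight is at least 73).
    (d): 72 < 73 [not met]
  Not every element is met, so the contractor fails to carry Stage II.1.
The agency prevails on this issue.
— Issue III —
At Stage III.1 the contractor must meet the preponderance of the evidence (weight is at least 49): on (f) the weight is 81 less the opposing 18 gives net 63, which does reach 49, so (f) meets the standard; on (g) the weight is 54, ≥ 49, so (g) meets the standard.
  Stage III.1 carried; the burden remains with the contractor.
At Stage III.2 the contractor must meet the preponderance of the evidence (weight is at least 49): on (h) the weight is 79 less the opposing 30 gives net 49, ≥ 49, so (h) meets the standard.
  All elements met at the final stage.
With every stage satisfied, the contractor prevails on this issue.
Per-issue: Issue I → contractor; Issue II → agency; Issue III → contractor. The contractor must prevail on every issue; overall, the agency prevails.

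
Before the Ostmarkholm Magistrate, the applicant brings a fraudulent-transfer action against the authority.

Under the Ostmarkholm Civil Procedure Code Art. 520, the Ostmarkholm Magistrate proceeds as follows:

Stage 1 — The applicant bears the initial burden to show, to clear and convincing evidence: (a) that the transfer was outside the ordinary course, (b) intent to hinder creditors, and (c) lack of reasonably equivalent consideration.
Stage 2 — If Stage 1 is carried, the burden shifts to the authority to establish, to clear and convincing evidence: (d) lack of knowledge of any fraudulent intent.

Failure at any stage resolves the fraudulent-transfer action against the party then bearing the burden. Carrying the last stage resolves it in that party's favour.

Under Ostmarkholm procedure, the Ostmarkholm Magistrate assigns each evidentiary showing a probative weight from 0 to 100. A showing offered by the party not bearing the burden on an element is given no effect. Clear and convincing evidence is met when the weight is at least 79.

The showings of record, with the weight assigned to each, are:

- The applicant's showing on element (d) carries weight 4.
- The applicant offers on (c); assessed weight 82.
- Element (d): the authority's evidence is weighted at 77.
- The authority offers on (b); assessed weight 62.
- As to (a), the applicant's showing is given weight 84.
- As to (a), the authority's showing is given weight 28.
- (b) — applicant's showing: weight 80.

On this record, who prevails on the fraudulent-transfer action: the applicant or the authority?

At Stage 1 the applicant must meet clear and convincing evidence (weight is at least 79): on (a) the weight is 84 (the authority's 28 is given no effect), ≥ 79, so (a) meets the standard; on (b) the weight is 80 (the authority's 62 is given no effect), ≥ 79, so (b) meets the standard; on (c) the weight is 82, ≥ 79, so (c) meets the standard.
  Stage 1 is satisfied; the onus moves to the authority.
At Stage 2 the authority must meet clear and convincing evidence (weight is at least 79): on (d) the weight is 77 (the applicant's 4 is given no effect), < 79, so (d) does not meet the standard.
  Stage 2 not carried; the authority fails its burden.
So the applicant prevails.

applicant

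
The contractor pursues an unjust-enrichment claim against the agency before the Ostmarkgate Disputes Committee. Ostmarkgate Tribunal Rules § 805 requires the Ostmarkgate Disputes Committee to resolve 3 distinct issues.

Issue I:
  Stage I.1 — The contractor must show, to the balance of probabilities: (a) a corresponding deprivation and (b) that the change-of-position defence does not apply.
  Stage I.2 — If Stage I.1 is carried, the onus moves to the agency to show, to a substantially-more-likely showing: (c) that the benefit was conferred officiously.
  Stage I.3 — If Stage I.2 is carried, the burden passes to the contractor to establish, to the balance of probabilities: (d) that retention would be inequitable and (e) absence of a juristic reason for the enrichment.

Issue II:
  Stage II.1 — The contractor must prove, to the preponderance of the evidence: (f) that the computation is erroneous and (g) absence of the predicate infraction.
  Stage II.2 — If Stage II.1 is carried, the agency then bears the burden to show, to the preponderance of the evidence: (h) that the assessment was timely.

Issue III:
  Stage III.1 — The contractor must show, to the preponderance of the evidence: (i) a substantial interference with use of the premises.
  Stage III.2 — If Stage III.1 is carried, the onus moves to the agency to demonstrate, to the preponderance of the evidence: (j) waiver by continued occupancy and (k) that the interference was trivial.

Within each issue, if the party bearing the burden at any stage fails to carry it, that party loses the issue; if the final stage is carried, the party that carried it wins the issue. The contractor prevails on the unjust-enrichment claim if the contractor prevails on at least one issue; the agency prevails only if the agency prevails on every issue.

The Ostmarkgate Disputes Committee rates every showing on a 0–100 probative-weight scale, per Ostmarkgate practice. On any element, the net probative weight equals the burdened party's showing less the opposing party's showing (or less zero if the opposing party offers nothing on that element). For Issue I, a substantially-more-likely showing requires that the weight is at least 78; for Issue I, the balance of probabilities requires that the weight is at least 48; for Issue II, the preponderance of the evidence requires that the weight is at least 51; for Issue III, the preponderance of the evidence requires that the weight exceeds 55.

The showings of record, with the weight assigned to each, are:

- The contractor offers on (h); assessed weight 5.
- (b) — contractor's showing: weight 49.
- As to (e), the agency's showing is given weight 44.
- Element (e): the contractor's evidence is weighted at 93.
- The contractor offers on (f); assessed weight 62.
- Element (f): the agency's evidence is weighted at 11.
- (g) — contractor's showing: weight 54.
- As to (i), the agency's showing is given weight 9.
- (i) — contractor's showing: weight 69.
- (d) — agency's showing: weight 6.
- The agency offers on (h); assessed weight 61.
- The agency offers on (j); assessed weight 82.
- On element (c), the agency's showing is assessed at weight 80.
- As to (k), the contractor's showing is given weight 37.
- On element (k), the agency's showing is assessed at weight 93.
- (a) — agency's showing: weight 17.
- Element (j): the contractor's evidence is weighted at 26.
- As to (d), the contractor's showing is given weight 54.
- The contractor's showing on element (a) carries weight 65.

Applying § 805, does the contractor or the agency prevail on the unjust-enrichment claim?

— Issue I —
At Stage I.1 the contractor must meet the balance of probabilities (weight is at least 48): on (a) the weight is 65 less the opposing 17 gives net 48, ≥ 48, so (a) meets the standard; on (b) the weight is 49, which does reach 48, so (b) meets the standard.
  Stage I.1 is satisfied; the onus moves to the agency.
At Stage I.2 the agency must meet a substantially-more-likely showing (weight is at least 78): on (c) the weight is 80, which does reach 78, so (c) meets the standard.
  Stage I.2 carried; the burden shifts to the contractor.
At Stage I.3 the contractor must meet the balance of probabilities (weight is at least 48): on (d) the weight is 54 less the opposing 6 gives net 48, ≥ 48, so (d) meets the standard; on (e) the weight is 93 less the opposing 44 gives net 49, ≥ 48, so (e) meets the standard.
  All elements met at the final stage.
All stages carried — the contractor prevails on this issue.
— Issue II —
Stage II.1 — burden on contractor; standard: the preponderance of the evidence (weight is at least 51).
    (f): 62 − 11 = 51 ≥ 51 [met]
    (g): 54 ≥ 51 [met]
  The contractor carries Stage II.1; the agency now bears the burden.
Stage II.2 — burden on agency; standard: the preponderance of the evidence (weight is at least 51).
    (h): 61 − 5 = 56 ≥ 51 [met]
  The agency carries the last stage.
All stages carried — the agency prevails on this issue.
— Issue III —
Stage III.1 — burden on contractor; standard: the preponderance of the evidence (weight exceeds 55).
    (i): 69 − 9 = 60 > 55 [met]
  Stage III.1 is satisfied; the onus moves to the agency.
Stage III.2 — burden on agency; standard: the preponderance of the evidence (weight exceeds 55).
    (j): 82 − 26 = 56 > 55 [met]
    (k): 93 − 37 = 56 > 55 [met]
  All elements met at the final stage.
Every stage carried; the agency prevails on this issue.
Per-issue: Issue I → contractor; Issue II → agency; Issue III → agency. The contractor must prevail on at least one issue; overall, the contractor prevails.

contractor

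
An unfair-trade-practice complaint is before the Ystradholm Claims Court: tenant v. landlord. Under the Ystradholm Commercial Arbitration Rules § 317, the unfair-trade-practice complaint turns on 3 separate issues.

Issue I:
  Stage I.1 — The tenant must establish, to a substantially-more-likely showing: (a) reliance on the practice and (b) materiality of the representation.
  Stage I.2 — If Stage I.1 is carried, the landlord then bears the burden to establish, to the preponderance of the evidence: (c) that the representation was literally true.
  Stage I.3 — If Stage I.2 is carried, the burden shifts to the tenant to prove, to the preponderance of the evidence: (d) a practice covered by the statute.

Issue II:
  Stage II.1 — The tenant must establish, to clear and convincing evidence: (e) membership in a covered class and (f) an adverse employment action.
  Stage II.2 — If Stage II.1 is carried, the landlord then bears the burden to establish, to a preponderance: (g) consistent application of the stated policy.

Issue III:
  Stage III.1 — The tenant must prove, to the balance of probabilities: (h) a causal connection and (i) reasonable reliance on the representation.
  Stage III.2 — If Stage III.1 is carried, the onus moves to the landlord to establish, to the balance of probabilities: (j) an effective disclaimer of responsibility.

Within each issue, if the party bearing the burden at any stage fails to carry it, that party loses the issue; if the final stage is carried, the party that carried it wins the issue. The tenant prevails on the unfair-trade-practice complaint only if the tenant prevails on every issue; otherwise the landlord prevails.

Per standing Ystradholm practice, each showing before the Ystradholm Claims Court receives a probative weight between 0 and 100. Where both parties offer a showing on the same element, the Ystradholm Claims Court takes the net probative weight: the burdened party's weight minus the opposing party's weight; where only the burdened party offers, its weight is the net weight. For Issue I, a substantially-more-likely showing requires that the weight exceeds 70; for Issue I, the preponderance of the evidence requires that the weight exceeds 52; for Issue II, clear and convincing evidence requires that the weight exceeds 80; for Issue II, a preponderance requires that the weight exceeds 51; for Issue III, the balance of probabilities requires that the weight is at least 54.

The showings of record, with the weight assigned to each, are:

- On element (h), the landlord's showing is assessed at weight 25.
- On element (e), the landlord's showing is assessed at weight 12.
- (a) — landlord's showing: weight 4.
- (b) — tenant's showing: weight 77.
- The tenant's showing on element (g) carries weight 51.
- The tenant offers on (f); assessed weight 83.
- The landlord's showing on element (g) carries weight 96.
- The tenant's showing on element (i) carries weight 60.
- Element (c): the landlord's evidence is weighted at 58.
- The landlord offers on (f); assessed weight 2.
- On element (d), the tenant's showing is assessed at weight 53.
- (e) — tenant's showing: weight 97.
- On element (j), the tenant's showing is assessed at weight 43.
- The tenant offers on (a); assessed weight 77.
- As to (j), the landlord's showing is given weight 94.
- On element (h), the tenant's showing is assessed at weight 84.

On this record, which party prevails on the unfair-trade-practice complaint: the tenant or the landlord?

tenant

— Issue I —
At Stage I.1 the tenant must meet a substantially-more-likely showing (weight exceeds 70): on (a) the weight is 77 less the opposing 4 gives net 73, which does exceed 70, so (a) meets the standard; on (b) the weight is 77, > 70, so (b) meets the standard.
  Stage I.1 is satisfied; the onus moves to the landlord.
At Stage I.2 the landlord must meet the preponderance of the evidence (weight exceeds 52): on (c) the weight is 58, which does exceed 52, so (c) meets the standard.
  Stage I.2 carried; the burden shifts to the tenant.
At Stage I.3 the tenant must meet the preponderance of the evidence (weight exceeds 52): on (d) the weight is 53, > 52, so (d) meets the standard.
  All elements met at the final stage.
With every stage satisfied, the tenant prevails on this issue.
— Issue II —
Stage II.1 — burden on tenant; standard: clear and convincing evidence (weight exceeds 80).
    (e): 97 − 12 = 85 > 80 [met]
    (f): 83 − 2 = 81 > 80 [met]
  The tenant carries Stage II.1; the landlord now bears the burden.
Stage II.2 — burden on landlord; standard: a preponderance (weight exceeds 51).
    (g): 96 − 51 = 45 ≤ 51 [not met]
  Not every element is met, so the landlord fails to carry Stage II.2.
The analysis ends at Stage II.2; the tenant prevails on this issue.
— Issue III —
At Stage III.1 the tenant must meet the balance of probabilities (weight is at least 54): on (h) the weight is 84 less the opposing 25 gives net 59, which does reach 54, so (h) meets the standard; on (i) the weight is 60, ≥ 54, so (i) meets the standard.
  Stage III.1 carried; the burden shifts to the landlord.
At Stage III.2 the landlord must meet the balance of probabilities (weight is at least 54): on (j) the weight is 94 less the opposing 43 gives net 51, < 54, so (j) does not meet the standard.
  Stage III.2 not carried; the landlord fails its burden.
So the tenant prevails on this issue.
Per-issue: Issue I → tenant; Issue II → tenant; Issue III → tenant. The tenant must prevail on every issue; overall, the tenant prevails.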